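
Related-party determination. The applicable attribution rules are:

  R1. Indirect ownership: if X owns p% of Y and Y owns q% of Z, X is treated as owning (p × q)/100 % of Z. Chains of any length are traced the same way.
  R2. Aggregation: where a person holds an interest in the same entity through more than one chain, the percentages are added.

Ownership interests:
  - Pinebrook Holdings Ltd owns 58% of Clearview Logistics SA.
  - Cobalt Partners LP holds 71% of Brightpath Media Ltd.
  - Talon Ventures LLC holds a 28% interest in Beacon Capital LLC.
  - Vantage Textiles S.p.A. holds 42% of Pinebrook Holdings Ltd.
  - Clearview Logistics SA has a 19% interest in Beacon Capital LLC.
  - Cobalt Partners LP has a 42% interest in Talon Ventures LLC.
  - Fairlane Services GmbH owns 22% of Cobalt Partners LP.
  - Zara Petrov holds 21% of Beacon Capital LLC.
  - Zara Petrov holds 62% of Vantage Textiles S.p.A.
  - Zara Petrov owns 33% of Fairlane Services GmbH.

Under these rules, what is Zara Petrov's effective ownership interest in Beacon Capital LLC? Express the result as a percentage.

24.723384%

Chain via Vantage Textiles S.p.A. → Pinebrook Holdings Ltd → Clearview Logistics SA (R1): 62% × 42% × 58% × 19% = 2.869608% of Beacon Capital LLC.
Chain via Fairlane Services GmbH → Cobalt Partners LP → Talon Ventures LLC (R1): 33% × 22% × 42% × 28% = 0.853776% of Beacon Capital LLC.
Direct interest in Beacon Capital LLC: 21%.
Aggregating (R2): 2.869608% + 0.853776% + 21% = 24.723384%.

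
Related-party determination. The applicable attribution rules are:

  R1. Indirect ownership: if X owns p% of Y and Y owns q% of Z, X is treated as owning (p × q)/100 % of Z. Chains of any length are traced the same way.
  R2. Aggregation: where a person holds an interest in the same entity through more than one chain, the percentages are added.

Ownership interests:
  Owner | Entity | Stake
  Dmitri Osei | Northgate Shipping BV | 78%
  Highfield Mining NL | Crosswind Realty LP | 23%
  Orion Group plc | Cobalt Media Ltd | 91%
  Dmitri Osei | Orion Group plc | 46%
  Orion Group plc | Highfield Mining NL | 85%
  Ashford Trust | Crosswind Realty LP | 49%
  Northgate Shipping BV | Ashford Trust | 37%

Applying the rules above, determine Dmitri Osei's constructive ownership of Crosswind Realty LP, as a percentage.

23.1344%

Chain via Orion Group plc → Highfield Mining NL (R1): 46% × 85% × 23% = 8.993% of Crosswind Realty LP.
Chain via Northgate Shipping BV → Ashford Trust (R1): 78% × 37% × 49% = 14.1414% of Crosswind Realty LP.
Aggregating (R2): 8.993% + 14.1414% = 23.1344%.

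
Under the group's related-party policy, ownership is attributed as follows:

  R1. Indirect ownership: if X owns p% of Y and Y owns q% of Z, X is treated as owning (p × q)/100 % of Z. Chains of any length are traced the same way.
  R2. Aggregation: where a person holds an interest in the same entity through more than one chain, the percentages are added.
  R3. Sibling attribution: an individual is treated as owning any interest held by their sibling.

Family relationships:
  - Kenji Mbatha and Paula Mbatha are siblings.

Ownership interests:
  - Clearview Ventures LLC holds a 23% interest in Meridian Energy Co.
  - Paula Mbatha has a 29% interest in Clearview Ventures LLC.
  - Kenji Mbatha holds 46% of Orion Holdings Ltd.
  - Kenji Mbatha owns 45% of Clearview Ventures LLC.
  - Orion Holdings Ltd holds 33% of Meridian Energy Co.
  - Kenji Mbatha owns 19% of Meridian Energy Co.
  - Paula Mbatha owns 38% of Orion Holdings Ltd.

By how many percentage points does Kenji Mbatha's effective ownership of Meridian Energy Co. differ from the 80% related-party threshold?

16.26

By sibling attribution (R3), Kenji Mbatha is treated as also owning Paula Mbatha's interest in Orion Holdings Ltd, giving 46% + 38% = 84%.
By sibling attribution (R3), Kenji Mbatha is treated as also owning Paula Mbatha's interest in Clearview Ventures LLC, giving 45% + 29% = 74%.
Chain via Orion Holdings Ltd (R1): 84% × 33% = 27.72% of Meridian Energy Co.
Chain via Clearview Ventures LLC (R1): 74% × 23% = 17.02% of Meridian Energy Co.
Direct interest in Meridian Energy Co: 19%.
Aggregating (R2): 27.72% + 17.02% + 19% = 63.74%.
63.74% falls short of the 80% threshold by 16.26 percentage points.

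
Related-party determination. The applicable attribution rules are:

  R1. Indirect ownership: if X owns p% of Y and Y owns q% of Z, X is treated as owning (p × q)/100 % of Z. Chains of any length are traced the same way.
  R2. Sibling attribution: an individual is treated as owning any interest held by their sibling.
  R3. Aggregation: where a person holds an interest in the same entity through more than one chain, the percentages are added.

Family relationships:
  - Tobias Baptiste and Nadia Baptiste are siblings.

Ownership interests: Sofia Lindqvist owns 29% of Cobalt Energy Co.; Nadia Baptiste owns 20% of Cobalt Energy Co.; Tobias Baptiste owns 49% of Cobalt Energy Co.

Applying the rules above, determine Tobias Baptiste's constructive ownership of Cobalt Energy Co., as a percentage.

By sibling attribution (R2), Tobias Baptiste is treated as also owning Nadia Baptiste's interest in Cobalt Energy Co, giving 49% + 20% = 69%.
Direct interest in Cobalt Energy Co: 69%.

69%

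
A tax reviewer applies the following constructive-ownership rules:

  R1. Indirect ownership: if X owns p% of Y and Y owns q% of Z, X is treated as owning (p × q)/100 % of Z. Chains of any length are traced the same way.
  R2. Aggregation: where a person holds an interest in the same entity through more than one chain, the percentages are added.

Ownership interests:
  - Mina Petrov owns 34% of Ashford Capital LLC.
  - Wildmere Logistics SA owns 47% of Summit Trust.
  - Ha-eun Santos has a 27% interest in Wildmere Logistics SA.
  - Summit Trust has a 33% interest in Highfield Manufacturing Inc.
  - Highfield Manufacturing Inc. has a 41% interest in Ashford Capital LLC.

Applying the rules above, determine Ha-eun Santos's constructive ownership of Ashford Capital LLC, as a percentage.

Chain via Wildmere Logistics SA → Summit Trust → Highfield Manufacturing Inc. (R1): 27% × 47% × 33% × 41% = 1.716957% of Ashford Capital LLC.

1.716957%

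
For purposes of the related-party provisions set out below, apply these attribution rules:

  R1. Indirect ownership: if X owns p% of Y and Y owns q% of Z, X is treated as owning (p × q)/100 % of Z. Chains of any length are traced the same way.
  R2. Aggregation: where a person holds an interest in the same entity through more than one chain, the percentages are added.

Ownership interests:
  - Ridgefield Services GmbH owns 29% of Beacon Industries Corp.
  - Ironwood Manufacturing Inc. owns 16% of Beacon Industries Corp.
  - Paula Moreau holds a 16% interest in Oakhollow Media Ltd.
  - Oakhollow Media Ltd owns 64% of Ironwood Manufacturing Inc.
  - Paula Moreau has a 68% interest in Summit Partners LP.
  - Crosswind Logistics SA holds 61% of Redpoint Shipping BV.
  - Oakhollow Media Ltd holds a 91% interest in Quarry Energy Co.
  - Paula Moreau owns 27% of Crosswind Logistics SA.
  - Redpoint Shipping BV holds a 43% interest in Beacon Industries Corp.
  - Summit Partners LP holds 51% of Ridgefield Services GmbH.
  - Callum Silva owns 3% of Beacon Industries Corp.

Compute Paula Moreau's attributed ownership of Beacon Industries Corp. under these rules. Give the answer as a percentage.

18.7777%

Chain via Summit Partners LP → Ridgefield Services GmbH (R1): 68% × 51% × 29% = 10.0572% of Beacon Industries Corp.
Chain via Oakhollow Media Ltd → Ironwood Manufacturing Inc. (R1): 16% × 64% × 16% = 1.6384% of Beacon Industries Corp.
Chain via Crosswind Logistics SA → Redpoint Shipping BV (R1): 27% × 61% × 43% = 7.0821% of Beacon Industries Corp.
Aggregating (R2): 10.0572% + 1.6384% + 7.0821% = 18.7777%.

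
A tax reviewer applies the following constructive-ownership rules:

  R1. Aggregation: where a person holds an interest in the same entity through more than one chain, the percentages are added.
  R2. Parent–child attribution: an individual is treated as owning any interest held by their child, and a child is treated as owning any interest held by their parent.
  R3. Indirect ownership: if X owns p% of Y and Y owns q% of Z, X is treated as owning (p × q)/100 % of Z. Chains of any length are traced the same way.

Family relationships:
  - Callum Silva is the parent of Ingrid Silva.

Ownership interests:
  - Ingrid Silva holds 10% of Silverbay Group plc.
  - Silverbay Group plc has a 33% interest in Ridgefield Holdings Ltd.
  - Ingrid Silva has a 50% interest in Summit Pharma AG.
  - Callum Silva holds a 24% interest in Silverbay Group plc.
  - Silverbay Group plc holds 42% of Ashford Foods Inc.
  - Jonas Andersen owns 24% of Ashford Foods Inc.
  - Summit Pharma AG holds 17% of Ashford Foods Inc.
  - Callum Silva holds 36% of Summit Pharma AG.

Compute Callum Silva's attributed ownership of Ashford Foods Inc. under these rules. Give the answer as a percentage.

28.9%

By parent–child attribution (R2), Callum Silva is treated as also owning Ingrid Silva's interest in Silverbay Group plc, giving 24% + 10% = 34%.
By parent–child attribution (R2), Callum Silva is treated as also owning Ingrid Silva's interest in Summit Pharma AG, giving 36% + 50% = 86%.
Chain via Silverbay Group plc (R3): 34% × 42% = 14.28% of Ashford Foods Inc.
Chain via Summit Pharma AG (R3): 86% × 17% = 14.62% of Ashford Foods Inc.
Aggregating (R1): 14.28% + 14.62% = 28.9%.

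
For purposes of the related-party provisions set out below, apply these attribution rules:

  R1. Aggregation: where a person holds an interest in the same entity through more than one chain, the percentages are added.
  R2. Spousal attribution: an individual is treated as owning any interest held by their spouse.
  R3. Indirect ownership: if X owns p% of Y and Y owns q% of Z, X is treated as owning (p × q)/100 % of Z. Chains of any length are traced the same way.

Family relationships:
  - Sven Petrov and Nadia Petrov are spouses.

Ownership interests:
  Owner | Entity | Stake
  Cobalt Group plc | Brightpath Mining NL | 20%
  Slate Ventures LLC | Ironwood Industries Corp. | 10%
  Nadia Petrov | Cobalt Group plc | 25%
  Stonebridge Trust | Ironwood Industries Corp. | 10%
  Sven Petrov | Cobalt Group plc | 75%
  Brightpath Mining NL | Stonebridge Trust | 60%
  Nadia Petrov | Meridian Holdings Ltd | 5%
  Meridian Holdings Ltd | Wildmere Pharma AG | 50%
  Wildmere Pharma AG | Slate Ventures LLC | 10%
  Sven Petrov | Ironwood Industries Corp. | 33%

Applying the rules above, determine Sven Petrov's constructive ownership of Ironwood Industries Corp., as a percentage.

34.225%

By spousal attribution (R2), Sven Petrov is treated as also owning Nadia Petrov's interest in Cobalt Group plc, giving 75% + 25% = 100%.
By spousal attribution (R2), Sven Petrov is treated as owning Nadia Petrov's 5% interest in Meridian Holdings Ltd.
Chain via Cobalt Group plc → Brightpath Mining NL → Stonebridge Trust (R3): 100% × 20% × 60% × 10% = 1.2% of Ironwood Industries Corp.
Direct interest in Ironwood Industries Corp: 33%.
Chain via Meridian Holdings Ltd → Wildmere Pharma AG → Slate Ventures LLC (R3): 5% × 50% × 10% × 10% = 0.025% of Ironwood Industries Corp.
Aggregating (R1): 1.2% + 33% + 0.025% = 34.225%.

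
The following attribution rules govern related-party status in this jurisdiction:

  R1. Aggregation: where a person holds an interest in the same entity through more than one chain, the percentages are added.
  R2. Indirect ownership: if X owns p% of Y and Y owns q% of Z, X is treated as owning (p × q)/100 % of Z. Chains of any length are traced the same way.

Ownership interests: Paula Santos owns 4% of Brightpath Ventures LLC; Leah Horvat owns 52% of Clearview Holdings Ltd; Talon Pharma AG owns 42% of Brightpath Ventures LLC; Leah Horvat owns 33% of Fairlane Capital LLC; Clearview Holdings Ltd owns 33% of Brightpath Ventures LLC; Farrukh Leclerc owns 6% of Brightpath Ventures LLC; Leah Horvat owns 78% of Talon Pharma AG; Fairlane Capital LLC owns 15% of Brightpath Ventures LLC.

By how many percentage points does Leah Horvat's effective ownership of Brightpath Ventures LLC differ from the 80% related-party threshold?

Chain via Talon Pharma AG (R2): 78% × 42% = 32.76% of Brightpath Ventures LLC.
Chain via Fairlane Capital LLC (R2): 33% × 15% = 4.95% of Brightpath Ventures LLC.
Chain via Clearview Holdings Ltd (R2): 52% × 33% = 17.16% of Brightpath Ventures LLC.
Aggregating (R1): 32.76% + 4.95% + 17.16% = 54.87%.
54.87% falls short of the 80% threshold by 25.13 percentage points.

25.13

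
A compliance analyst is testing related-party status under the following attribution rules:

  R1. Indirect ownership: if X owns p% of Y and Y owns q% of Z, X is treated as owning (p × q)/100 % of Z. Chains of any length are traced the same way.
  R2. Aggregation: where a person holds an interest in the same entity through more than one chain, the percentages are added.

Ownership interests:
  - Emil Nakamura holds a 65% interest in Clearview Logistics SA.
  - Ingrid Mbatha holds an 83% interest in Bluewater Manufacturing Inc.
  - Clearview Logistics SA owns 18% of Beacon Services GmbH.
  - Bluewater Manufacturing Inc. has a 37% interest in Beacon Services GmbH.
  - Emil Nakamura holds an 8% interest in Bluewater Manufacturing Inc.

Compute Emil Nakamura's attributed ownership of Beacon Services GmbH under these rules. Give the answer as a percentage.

14.66%

Chain via Clearview Logistics SA (R1): 65% × 18% = 11.7% of Beacon Services GmbH.
Chain via Bluewater Manufacturing Inc. (R1): 8% × 37% = 2.96% of Beacon Services GmbH.
Aggregating (R2): 11.7% + 2.96% = 14.66%.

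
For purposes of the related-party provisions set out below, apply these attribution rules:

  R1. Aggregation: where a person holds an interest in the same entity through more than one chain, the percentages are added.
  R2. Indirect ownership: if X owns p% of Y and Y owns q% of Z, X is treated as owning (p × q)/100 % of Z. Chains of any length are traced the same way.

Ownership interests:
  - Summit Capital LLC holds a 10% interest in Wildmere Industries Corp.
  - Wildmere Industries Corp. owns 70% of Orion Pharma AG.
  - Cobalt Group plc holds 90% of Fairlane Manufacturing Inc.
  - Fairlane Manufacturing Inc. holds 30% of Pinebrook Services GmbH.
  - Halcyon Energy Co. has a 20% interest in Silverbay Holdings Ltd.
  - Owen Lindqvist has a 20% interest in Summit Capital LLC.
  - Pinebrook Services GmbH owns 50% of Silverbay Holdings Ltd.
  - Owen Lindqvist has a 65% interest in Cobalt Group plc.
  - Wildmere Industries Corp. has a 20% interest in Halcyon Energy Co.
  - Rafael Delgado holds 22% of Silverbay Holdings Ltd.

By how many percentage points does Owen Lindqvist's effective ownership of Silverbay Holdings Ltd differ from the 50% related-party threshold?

41.145

Chain via Summit Capital LLC → Wildmere Industries Corp. → Halcyon Energy Co. (R2): 20% × 10% × 20% × 20% = 0.08% of Silverbay Holdings Ltd.
Chain via Cobalt Group plc → Fairlane Manufacturing Inc. → Pinebrook Services GmbH (R2): 65% × 90% × 30% × 50% = 8.775% of Silverbay Holdings Ltd.
Aggregating (R1): 0.08% + 8.775% = 8.855%.
8.855% falls short of the 50% threshold by 41.145 percentage points.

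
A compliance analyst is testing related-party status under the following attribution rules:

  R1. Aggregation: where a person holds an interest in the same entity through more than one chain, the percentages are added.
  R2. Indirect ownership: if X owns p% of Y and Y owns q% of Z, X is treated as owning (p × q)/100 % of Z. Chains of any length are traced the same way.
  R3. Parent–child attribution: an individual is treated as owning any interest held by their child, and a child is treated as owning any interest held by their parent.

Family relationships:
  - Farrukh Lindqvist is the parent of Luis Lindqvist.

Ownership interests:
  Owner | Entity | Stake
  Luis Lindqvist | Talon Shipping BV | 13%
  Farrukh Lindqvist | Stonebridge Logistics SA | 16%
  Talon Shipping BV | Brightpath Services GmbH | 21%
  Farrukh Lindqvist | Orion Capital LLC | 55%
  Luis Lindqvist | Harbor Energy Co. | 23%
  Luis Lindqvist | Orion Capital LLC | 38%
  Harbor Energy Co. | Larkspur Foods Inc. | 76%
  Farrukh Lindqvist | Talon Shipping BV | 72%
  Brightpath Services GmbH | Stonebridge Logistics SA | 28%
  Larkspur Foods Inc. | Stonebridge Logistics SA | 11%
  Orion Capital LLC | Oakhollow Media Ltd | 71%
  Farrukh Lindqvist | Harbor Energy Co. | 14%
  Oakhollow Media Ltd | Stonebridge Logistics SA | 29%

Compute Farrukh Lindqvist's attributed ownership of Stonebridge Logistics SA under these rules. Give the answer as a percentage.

By parent–child attribution (R3), Farrukh Lindqvist is treated as also owning Luis Lindqvist's interest in Harbor Energy Co, giving 14% + 23% = 37%.
By parent–child attribution (R3), Farrukh Lindqvist is treated as also owning Luis Lindqvist's interest in Talon Shipping BV, giving 72% + 13% = 85%.
By parent–child attribution (R3), Farrukh Lindqvist is treated as also owning Luis Lindqvist's interest in Orion Capital LLC, giving 55% + 38% = 93%.
Chain via Harbor Energy Co. → Larkspur Foods Inc. (R2): 37% × 76% × 11% = 3.0932% of Stonebridge Logistics SA.
Chain via Talon Shipping BV → Brightpath Services GmbH (R2): 85% × 21% × 28% = 4.998% of Stonebridge Logistics SA.
Chain via Orion Capital LLC → Oakhollow Media Ltd (R2): 93% × 71% × 29% = 19.1487% of Stonebridge Logistics SA.
Direct interest in Stonebridge Logistics SA: 16%.
Aggregating (R1): 3.0932% + 4.998% + 19.1487% + 16% = 43.2399%.

43.2399%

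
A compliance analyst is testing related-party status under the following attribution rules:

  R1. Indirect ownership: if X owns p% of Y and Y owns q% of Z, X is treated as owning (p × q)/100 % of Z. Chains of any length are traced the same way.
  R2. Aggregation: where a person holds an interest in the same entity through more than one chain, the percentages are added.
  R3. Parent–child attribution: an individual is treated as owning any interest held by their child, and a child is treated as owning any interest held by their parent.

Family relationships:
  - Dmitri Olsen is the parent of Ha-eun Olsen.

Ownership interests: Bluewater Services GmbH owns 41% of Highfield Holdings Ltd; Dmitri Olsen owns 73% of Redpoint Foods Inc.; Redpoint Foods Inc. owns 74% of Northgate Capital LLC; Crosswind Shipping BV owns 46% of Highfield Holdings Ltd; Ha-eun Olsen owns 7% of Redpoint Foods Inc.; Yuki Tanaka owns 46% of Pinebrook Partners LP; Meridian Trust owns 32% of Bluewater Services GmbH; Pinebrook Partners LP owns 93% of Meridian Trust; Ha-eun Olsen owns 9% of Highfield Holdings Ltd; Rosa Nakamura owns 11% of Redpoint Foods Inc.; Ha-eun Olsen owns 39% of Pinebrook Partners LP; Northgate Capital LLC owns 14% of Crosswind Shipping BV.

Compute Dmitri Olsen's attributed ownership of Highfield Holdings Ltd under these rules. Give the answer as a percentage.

17.571104%

By parent–child attribution (R3), Dmitri Olsen is treated as also owning Ha-eun Olsen's interest in Redpoint Foods Inc, giving 73% + 7% = 80%.
By parent–child attribution (R3), Dmitri Olsen is treated as owning Ha-eun Olsen's 39% interest in Pinebrook Partners LP.
By parent–child attribution (R3), Dmitri Olsen is treated as owning Ha-eun Olsen's 9% interest in Highfield Holdings Ltd.
Chain via Redpoint Foods Inc. → Northgate Capital LLC → Crosswind Shipping BV (R1): 80% × 74% × 14% × 46% = 3.81248% of Highfield Holdings Ltd.
Chain via Pinebrook Partners LP → Meridian Trust → Bluewater Services GmbH (R1): 39% × 93% × 32% × 41% = 4.758624% of Highfield Holdings Ltd.
Direct interest in Highfield Holdings Ltd: 9%.
Aggregating (R2): 3.81248% + 4.758624% + 9% = 17.571104%.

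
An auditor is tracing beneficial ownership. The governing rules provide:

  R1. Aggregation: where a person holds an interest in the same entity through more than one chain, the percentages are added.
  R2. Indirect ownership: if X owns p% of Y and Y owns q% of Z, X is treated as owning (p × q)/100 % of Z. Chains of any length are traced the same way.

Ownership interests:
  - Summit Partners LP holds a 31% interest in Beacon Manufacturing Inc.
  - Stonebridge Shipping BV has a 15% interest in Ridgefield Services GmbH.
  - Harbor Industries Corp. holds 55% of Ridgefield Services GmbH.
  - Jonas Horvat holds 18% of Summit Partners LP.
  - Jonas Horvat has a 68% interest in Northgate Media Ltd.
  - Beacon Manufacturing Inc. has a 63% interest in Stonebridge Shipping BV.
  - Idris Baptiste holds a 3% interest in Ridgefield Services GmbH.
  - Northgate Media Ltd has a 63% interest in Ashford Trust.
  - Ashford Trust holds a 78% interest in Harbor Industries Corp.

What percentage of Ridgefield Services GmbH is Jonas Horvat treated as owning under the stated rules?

18.90567%

Chain via Summit Partners LP → Beacon Manufacturing Inc. → Stonebridge Shipping BV (R2): 18% × 31% × 63% × 15% = 0.52731% of Ridgefield Services GmbH.
Chain via Northgate Media Ltd → Ashford Trust → Harbor Industries Corp. (R2): 68% × 63% × 78% × 55% = 18.37836% of Ridgefield Services GmbH.
Aggregating (R1): 0.52731% + 18.37836% = 18.90567%.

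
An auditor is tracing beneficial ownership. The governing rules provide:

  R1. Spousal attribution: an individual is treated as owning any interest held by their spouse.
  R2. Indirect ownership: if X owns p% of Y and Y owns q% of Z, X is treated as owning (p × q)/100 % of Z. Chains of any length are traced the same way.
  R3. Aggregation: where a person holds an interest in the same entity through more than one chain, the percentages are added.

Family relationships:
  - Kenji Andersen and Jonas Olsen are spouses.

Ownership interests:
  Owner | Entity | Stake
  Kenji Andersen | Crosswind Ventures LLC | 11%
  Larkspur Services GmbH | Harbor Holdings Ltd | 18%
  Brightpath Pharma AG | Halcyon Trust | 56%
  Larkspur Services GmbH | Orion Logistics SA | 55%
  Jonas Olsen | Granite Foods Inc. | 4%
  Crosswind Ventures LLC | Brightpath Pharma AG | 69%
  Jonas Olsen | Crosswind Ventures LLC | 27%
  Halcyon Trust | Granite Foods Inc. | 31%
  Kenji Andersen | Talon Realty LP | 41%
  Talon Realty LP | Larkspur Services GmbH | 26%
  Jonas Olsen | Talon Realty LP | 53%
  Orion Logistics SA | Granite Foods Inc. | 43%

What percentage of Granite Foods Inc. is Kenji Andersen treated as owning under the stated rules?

14.331852%

By spousal attribution (R1), Kenji Andersen is treated as also owning Jonas Olsen's interest in Crosswind Ventures LLC, giving 11% + 27% = 38%.
By spousal attribution (R1), Kenji Andersen is treated as also owning Jonas Olsen's interest in Talon Realty LP, giving 41% + 53% = 94%.
By spousal attribution (R1), Kenji Andersen is treated as owning Jonas Olsen's 4% interest in Granite Foods Inc.
Chain via Crosswind Ventures LLC → Brightpath Pharma AG → Halcyon Trust (R2): 38% × 69% × 56% × 31% = 4.551792% of Granite Foods Inc.
Chain via Talon Realty LP → Larkspur Services GmbH → Orion Logistics SA (R2): 94% × 26% × 55% × 43% = 5.78006% of Granite Foods Inc.
Direct interest in Granite Foods Inc: 4%.
Aggregating (R3): 4.551792% + 5.78006% + 4% = 14.331852%.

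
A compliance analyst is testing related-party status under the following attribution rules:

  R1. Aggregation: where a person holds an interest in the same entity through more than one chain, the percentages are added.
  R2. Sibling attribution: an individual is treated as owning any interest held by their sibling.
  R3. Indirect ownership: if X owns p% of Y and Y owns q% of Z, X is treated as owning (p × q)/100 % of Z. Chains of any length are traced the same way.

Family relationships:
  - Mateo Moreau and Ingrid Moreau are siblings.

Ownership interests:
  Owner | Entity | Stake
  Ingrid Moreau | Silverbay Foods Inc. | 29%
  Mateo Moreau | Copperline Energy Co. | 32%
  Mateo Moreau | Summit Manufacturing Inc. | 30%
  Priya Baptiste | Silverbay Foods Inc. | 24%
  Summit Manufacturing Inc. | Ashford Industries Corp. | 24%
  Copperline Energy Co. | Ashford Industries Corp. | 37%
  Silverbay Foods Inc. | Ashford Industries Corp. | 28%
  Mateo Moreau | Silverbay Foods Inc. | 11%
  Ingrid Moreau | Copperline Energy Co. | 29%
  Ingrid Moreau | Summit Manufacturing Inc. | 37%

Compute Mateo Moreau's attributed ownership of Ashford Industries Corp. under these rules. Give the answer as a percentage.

49.85%

By sibling attribution (R2), Mateo Moreau is treated as also owning Ingrid Moreau's interest in Silverbay Foods Inc, giving 11% + 29% = 40%.
By sibling attribution (R2), Mateo Moreau is treated as also owning Ingrid Moreau's interest in Copperline Energy Co, giving 32% + 29% = 61%.
By sibling attribution (R2), Mateo Moreau is treated as also owning Ingrid Moreau's interest in Summit Manufacturing Inc, giving 30% + 37% = 67%.
Chain via Silverbay Foods Inc. (R3): 40% × 28% = 11.2% of Ashford Industries Corp.
Chain via Copperline Energy Co. (R3): 61% × 37% = 22.57% of Ashford Industries Corp.
Chain via Summit Manufacturing Inc. (R3): 67% × 24% = 16.08% of Ashford Industries Corp.
Aggregating (R1): 11.2% + 22.57% + 16.08% = 49.85%.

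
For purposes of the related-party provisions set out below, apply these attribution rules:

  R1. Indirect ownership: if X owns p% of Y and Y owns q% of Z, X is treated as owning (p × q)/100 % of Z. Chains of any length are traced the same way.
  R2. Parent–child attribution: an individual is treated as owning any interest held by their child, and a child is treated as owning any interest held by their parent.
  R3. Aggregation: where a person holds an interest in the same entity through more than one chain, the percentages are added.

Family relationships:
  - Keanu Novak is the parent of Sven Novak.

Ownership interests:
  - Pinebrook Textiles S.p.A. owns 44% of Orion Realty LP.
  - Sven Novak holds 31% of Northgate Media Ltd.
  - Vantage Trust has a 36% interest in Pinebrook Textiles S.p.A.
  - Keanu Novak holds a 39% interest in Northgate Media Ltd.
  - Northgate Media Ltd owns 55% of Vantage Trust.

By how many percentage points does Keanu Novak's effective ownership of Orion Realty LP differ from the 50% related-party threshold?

By parent–child attribution (R2), Keanu Novak is treated as also owning Sven Novak's interest in Northgate Media Ltd, giving 39% + 31% = 70%.
Chain via Northgate Media Ltd → Vantage Trust → Pinebrook Textiles S.p.A. (R1): 70% × 55% × 36% × 44% = 6.0984% of Orion Realty LP.
6.0984% falls short of the 50% threshold by 43.9016 percentage points.

43.9016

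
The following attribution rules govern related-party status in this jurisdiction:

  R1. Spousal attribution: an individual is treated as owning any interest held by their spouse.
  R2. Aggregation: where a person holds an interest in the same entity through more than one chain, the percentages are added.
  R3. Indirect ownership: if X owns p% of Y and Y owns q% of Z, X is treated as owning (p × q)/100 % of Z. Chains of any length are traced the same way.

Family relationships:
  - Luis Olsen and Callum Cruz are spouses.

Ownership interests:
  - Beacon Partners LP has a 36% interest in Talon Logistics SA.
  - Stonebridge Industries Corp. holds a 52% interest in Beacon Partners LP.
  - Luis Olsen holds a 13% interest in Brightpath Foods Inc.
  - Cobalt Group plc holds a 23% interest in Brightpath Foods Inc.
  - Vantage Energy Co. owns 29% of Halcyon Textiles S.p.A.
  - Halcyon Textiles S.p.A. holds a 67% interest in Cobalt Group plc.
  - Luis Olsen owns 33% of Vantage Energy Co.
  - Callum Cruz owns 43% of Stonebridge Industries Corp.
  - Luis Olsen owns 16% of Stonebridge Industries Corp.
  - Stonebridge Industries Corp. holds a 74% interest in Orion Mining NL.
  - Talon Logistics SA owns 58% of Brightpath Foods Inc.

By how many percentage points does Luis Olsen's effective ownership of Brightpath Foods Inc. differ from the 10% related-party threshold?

10.880721

By spousal attribution (R1), Luis Olsen is treated as also owning Callum Cruz's interest in Stonebridge Industries Corp, giving 16% + 43% = 59%.
Chain via Stonebridge Industries Corp. → Beacon Partners LP → Talon Logistics SA (R3): 59% × 52% × 36% × 58% = 6.405984% of Brightpath Foods Inc.
Chain via Vantage Energy Co. → Halcyon Textiles S.p.A. → Cobalt Group plc (R3): 33% × 29% × 67% × 23% = 1.474737% of Brightpath Foods Inc.
Direct interest in Brightpath Foods Inc: 13%.
Aggregating (R2): 6.405984% + 1.474737% + 13% = 20.880721%.
20.880721% exceeds the 10% threshold by 10.880721 percentage points.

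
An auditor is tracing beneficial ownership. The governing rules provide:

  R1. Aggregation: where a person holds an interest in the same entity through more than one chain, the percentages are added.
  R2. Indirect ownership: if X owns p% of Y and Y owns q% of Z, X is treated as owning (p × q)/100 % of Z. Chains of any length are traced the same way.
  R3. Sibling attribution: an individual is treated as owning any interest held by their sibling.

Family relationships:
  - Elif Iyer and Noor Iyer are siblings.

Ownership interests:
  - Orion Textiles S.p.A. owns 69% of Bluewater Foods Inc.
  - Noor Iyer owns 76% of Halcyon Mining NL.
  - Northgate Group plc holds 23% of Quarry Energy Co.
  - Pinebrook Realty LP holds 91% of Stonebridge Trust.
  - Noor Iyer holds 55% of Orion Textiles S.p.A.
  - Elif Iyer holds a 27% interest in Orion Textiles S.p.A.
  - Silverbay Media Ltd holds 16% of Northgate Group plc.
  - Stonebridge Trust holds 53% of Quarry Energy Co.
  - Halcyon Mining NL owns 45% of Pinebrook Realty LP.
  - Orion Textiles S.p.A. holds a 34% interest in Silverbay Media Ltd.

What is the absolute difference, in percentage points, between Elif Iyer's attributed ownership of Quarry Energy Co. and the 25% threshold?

7.479356

By sibling attribution (R3), Elif Iyer is treated as also owning Noor Iyer's interest in Orion Textiles S.p.A, giving 27% + 55% = 82%.
By sibling attribution (R3), Elif Iyer is treated as owning Noor Iyer's 76% interest in Halcyon Mining NL.
Chain via Orion Textiles S.p.A. → Silverbay Media Ltd → Northgate Group plc (R2): 82% × 34% × 16% × 23% = 1.025984% of Quarry Energy Co.
Chain via Halcyon Mining NL → Pinebrook Realty LP → Stonebridge Trust (R2): 76% × 45% × 91% × 53% = 16.49466% of Quarry Energy Co.
Aggregating (R1): 1.025984% + 16.49466% = 17.520644%.
17.520644% falls short of the 25% threshold by 7.479356 percentage points.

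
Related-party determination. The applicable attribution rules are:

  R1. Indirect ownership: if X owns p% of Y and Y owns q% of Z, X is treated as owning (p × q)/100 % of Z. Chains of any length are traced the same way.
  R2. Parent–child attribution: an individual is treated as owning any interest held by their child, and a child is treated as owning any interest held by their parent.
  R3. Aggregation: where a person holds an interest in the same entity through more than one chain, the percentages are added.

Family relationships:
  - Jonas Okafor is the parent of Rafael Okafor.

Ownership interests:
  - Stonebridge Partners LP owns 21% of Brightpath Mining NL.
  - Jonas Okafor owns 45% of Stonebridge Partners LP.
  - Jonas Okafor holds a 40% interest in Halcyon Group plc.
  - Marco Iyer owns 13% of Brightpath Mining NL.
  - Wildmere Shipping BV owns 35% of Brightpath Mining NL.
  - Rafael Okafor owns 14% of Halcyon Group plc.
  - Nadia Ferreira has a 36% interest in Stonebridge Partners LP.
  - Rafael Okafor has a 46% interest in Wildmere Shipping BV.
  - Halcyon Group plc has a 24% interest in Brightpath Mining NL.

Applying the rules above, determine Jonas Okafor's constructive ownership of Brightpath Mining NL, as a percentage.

38.51%

By parent–child attribution (R2), Jonas Okafor is treated as also owning Rafael Okafor's interest in Halcyon Group plc, giving 40% + 14% = 54%.
By parent–child attribution (R2), Jonas Okafor is treated as owning Rafael Okafor's 46% interest in Wildmere Shipping BV.
Chain via Stonebridge Partners LP (R1): 45% × 21% = 9.45% of Brightpath Mining NL.
Chain via Halcyon Group plc (R1): 54% × 24% = 12.96% of Brightpath Mining NL.
Chain via Wildmere Shipping BV (R1): 46% × 35% = 16.1% of Brightpath Mining NL.
Aggregating (R3): 9.45% + 12.96% + 16.1% = 38.51%.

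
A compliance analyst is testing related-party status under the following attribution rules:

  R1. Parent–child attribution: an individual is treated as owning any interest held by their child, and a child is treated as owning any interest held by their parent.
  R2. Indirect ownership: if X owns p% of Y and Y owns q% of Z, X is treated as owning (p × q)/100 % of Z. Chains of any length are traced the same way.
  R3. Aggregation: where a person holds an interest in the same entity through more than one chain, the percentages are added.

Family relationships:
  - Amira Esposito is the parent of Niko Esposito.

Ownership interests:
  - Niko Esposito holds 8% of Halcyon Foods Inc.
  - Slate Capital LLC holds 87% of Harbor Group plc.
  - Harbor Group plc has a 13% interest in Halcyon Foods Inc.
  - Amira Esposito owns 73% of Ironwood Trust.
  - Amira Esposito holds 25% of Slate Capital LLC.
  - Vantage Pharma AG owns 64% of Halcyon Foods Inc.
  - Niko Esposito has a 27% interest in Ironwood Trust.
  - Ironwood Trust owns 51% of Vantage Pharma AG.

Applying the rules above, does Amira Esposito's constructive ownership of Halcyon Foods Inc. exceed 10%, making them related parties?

By parent–child attribution (R1), Amira Esposito is treated as also owning Niko Esposito's interest in Ironwood Trust, giving 73% + 27% = 100%.
By parent–child attribution (R1), Amira Esposito is treated as owning Niko Esposito's 8% interest in Halcyon Foods Inc.
Chain via Ironwood Trust → Vantage Pharma AG (R2): 100% × 51% × 64% = 32.64% of Halcyon Foods Inc.
Chain via Slate Capital LLC → Harbor Group plc (R2): 25% × 87% × 13% = 2.8275% of Halcyon Foods Inc.
Direct interest in Halcyon Foods Inc: 8%.
Aggregating (R3): 32.64% + 2.8275% + 8% = 43.4675%.
43.4675% exceeds the 10% threshold, so Amira is a related party to Halcyon Foods Inc.

Yes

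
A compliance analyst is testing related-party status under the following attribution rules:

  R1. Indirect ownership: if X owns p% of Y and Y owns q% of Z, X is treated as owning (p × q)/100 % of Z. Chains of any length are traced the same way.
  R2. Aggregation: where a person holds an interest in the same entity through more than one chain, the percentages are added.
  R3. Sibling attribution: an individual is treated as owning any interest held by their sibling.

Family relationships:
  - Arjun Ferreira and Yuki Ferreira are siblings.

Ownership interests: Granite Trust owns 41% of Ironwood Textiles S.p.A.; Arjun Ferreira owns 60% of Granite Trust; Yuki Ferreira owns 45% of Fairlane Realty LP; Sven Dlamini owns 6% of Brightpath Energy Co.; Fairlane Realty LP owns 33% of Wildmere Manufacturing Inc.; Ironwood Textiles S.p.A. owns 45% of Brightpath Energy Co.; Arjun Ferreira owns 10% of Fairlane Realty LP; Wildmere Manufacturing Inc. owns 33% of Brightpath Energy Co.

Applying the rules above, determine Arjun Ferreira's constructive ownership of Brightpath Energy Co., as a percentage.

17.0595%

By sibling attribution (R3), Arjun Ferreira is treated as also owning Yuki Ferreira's interest in Fairlane Realty LP, giving 10% + 45% = 55%.
Chain via Fairlane Realty LP → Wildmere Manufacturing Inc. (R1): 55% × 33% × 33% = 5.9895% of Brightpath Energy Co.
Chain via Granite Trust → Ironwood Textiles S.p.A. (R1): 60% × 41% × 45% = 11.07% of Brightpath Energy Co.
Aggregating (R2): 5.9895% + 11.07% = 17.0595%.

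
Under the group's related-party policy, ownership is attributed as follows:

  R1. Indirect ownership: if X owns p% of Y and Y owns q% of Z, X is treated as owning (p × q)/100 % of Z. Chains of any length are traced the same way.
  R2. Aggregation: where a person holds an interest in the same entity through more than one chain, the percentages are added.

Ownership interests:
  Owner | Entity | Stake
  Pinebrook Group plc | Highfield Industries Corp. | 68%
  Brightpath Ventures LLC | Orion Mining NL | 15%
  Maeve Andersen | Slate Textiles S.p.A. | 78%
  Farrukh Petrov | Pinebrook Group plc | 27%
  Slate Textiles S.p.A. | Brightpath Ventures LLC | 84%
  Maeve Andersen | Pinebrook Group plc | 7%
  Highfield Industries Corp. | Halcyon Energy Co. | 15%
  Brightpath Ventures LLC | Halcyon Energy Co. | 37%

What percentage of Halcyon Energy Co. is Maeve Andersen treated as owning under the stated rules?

24.9564%

Chain via Pinebrook Group plc → Highfield Industries Corp. (R1): 7% × 68% × 15% = 0.714% of Halcyon Energy Co.
Chain via Slate Textiles S.p.A. → Brightpath Ventures LLC (R1): 78% × 84% × 37% = 24.2424% of Halcyon Energy Co.
Aggregating (R2): 0.714% + 24.2424% = 24.9564%.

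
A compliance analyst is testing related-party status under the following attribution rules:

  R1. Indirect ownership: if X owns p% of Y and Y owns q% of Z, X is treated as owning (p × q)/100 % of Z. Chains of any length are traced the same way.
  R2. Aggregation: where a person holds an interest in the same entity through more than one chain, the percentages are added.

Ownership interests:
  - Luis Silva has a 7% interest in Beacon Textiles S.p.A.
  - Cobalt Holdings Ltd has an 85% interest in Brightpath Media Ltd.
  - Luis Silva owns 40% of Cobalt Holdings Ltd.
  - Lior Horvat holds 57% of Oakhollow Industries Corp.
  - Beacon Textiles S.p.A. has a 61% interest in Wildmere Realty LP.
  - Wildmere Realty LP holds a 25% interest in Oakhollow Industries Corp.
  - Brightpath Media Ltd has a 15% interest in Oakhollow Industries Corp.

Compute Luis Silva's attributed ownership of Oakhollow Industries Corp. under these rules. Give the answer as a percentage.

6.1675%

Chain via Cobalt Holdings Ltd → Brightpath Media Ltd (R1): 40% × 85% × 15% = 5.1% of Oakhollow Industries Corp.
Chain via Beacon Textiles S.p.A. → Wildmere Realty LP (R1): 7% × 61% × 25% = 1.0675% of Oakhollow Industries Corp.
Aggregating (R2): 5.1% + 1.0675% = 6.1675%.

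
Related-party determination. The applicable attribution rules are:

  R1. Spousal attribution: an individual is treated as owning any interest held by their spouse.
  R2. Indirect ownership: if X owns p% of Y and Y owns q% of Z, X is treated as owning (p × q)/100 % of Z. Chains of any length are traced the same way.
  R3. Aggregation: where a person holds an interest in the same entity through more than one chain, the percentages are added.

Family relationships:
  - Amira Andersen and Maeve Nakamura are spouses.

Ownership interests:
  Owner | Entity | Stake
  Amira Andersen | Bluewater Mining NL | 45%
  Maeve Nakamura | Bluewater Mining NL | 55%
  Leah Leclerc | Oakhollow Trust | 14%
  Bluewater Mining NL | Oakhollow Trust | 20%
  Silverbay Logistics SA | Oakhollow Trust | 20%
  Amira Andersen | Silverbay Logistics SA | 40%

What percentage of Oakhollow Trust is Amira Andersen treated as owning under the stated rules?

By spousal attribution (R1), Amira Andersen is treated as also owning Maeve Nakamura's interest in Bluewater Mining NL, giving 45% + 55% = 100%.
Chain via Silverbay Logistics SA (R2): 40% × 20% = 8% of Oakhollow Trust.
Chain via Bluewater Mining NL (R2): 100% × 20% = 20% of Oakhollow Trust.
Aggregating (R3): 8% + 20% = 28%.

28%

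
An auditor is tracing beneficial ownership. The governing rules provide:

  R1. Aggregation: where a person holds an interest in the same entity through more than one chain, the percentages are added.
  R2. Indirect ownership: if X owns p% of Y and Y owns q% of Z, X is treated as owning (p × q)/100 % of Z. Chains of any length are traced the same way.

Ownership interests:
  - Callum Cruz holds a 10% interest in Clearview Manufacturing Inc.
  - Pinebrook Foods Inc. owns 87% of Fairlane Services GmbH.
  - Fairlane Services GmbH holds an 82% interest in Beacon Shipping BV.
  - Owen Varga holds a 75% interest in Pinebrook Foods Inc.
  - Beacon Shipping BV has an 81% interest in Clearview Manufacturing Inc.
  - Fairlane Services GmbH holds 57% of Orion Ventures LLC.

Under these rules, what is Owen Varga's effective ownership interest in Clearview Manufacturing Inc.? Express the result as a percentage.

Chain via Pinebrook Foods Inc. → Fairlane Services GmbH → Beacon Shipping BV (R2): 75% × 87% × 82% × 81% = 43.33905% of Clearview Manufacturing Inc.

43.33905%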